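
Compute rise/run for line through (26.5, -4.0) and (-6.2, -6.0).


slope = (y2-y1)/(x2-x1) = ((-6)-(-4))/((-6.2)-26.5) = (-2)/(-32.7) = 0.0612

0.0612


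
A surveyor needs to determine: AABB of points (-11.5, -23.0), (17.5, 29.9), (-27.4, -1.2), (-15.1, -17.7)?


x range: [-27.4, 17.5]
y range: [-23, 29.9]
Bounding box: (-27.4,-23) to (17.5,29.9)

(-27.4,-23) to (17.5,29.9)


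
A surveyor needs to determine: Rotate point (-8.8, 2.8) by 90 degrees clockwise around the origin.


90° CW: (x,y) -> (y, -x)
(-8.8,2.8) -> (2.8, 8.8)

(2.8, 8.8)


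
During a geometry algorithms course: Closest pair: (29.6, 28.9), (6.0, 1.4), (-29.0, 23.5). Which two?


d(P0,P1) = 36.2382, d(P0,P2) = 58.8483, d(P1,P2) = 41.3934
Closest: P0 and P1

Closest pair: (29.6, 28.9) and (6.0, 1.4), distance = 36.2382


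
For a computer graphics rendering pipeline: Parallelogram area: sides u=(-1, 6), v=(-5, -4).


|u x v| = |(-1)*(-4) - 6*(-5)|
= |4 - (-30)| = 34

34


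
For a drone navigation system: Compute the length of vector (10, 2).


|u| = sqrt(10^2 + 2^2) = sqrt(104) = 10.198

10.198


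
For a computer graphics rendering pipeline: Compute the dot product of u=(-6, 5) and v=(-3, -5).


u . v = u_x*v_x + u_y*v_y = (-6)*(-3) + 5*(-5)
= 18 + (-25) = -7

-7


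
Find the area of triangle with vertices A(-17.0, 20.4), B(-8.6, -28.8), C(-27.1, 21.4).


Area = |x_A(y_B-y_C) + x_B(y_C-y_A) + x_C(y_A-y_B)|/2
= |853.4 + (-8.6) + (-1333.32)|/2
= 488.52/2 = 244.26

244.26


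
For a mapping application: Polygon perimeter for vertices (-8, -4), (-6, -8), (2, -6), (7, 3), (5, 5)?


Sides: (-8, -4)->(-6, -8): sqrt(20) = 4.472136, (-6, -8)->(2, -6): sqrt(68) = 8.246211, (2, -6)->(7, 3): sqrt(106) = 10.29563, (7, 3)->(5, 5): sqrt(8) = 2.828427, (5, 5)->(-8, -4): sqrt(250) = 15.811388
Sum = 41.653792
Perimeter = 41.6538

41.6538


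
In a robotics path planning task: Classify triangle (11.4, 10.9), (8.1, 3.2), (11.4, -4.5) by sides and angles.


Side lengths squared: AB^2=70.18, BC^2=70.18, CA^2=237.16
Sorted: [70.18, 70.18, 237.16]
By sides: Isosceles, By angles: Obtuse

Isosceles, Obtuse


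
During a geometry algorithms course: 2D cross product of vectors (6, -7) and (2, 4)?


u x v = u_x*v_y - u_y*v_x = 6*4 - (-7)*2
= 24 - (-14) = 38

38


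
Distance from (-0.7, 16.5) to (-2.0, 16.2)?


dx=-1.3, dy=-0.3
d^2 = (-1.3)^2 + (-0.3)^2 = 1.78
d = sqrt(1.78) = 1.3342

1.3342


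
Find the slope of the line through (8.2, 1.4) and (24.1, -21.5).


slope = (y2-y1)/(x2-x1) = ((-21.5)-1.4)/(24.1-8.2) = (-22.9)/15.9 = -1.4403

-1.4403


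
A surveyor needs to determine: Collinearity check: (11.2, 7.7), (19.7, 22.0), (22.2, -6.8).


Cross product: (19.7-11.2)*((-6.8)-7.7) - (22-7.7)*(22.2-11.2)
= -280.55

No, not collinear


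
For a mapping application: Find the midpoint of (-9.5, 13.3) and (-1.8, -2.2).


M = (((-9.5)+(-1.8))/2, (13.3+(-2.2))/2)
= (-5.65, 5.55)

(-5.65, 5.55)


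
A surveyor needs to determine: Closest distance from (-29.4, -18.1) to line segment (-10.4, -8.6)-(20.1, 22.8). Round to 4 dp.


Project P onto AB: t = 0 (clamped to [0,1])
Closest point on segment: (-10.4, -8.6)
Distance: 21.2426

21.2426


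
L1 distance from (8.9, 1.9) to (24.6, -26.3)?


|8.9-24.6| + |1.9-(-26.3)| = 15.7 + 28.2 = 43.9

43.9


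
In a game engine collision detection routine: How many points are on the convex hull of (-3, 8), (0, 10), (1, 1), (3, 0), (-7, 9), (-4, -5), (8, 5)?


Convex hull vertices (CCW): (-7, 9), (-4, -5), (3, 0), (8, 5), (0, 10)
Count = 5

5


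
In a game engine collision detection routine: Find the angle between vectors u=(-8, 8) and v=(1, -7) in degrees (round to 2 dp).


u.v = -64, |u| = sqrt(128) = 11.3137, |v| = sqrt(50) = 7.0711
cos(theta) = u.v/(|u||v|) = -64/sqrt(6400) = -0.8
theta = acos(-0.8) = 143.13 degrees

143.13 degrees


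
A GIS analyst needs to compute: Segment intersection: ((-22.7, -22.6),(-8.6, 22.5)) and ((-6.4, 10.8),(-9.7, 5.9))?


Cross products: d1=30.35, d2=-49.39, d3=-264.19, d4=-184.45
d1*d2 < 0 and d3*d4 < 0? no

No, they don't intersect


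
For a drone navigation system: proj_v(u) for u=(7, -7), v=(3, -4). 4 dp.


u.v = 49, |v| = sqrt(25) = 5
Scalar projection = u.v / |v| = 49 / sqrt(25) = 9.8

9.8


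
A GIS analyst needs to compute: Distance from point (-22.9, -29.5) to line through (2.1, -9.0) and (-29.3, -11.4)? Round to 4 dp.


|cross product| = 583.7
|line direction| = sqrt(991.72) = 31.4916
Distance = 583.7/sqrt(991.72) = 18.5351

18.5351


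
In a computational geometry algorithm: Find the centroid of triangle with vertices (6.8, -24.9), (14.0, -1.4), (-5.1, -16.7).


Centroid = ((x_A+x_B+x_C)/3, (y_A+y_B+y_C)/3)
= ((6.8+14+(-5.1))/3, ((-24.9)+(-1.4)+(-16.7))/3)
= (5.2333, -14.3333)

(5.2333, -14.3333)


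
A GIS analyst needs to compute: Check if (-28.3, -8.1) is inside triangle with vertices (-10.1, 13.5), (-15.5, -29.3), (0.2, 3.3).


Cross products: AB x AP = -662.32, BC x BP = 750.12, CA x CP = 408.12
All same sign? no

No, outside


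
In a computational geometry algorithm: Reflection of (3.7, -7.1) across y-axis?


Reflection over y-axis: (x,y) -> (-x,y)
(3.7, -7.1) -> (-3.7, -7.1)

(-3.7, -7.1)


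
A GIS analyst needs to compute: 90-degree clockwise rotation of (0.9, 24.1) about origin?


90° CW: (x,y) -> (y, -x)
(0.9,24.1) -> (24.1, -0.9)

(24.1, -0.9)


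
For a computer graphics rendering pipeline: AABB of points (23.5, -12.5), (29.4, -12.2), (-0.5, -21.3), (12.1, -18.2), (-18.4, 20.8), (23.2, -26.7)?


x range: [-18.4, 29.4]
y range: [-26.7, 20.8]
Bounding box: (-18.4,-26.7) to (29.4,20.8)

(-18.4,-26.7) to (29.4,20.8)


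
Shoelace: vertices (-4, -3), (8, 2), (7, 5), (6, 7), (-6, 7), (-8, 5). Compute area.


Shoelace sum: ((-4)*2 - 8*(-3)) + (8*5 - 7*2) + (7*7 - 6*5) + (6*7 - (-6)*7) + ((-6)*5 - (-8)*7) + ((-8)*(-3) - (-4)*5)
= 215
Area = |215|/2 = 107.5

107.5


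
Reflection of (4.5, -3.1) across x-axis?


Reflection over x-axis: (x,y) -> (x,-y)
(4.5, -3.1) -> (4.5, 3.1)

(4.5, 3.1)


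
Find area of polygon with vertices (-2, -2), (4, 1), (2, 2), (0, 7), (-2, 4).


Shoelace sum: ((-2)*1 - 4*(-2)) + (4*2 - 2*1) + (2*7 - 0*2) + (0*4 - (-2)*7) + ((-2)*(-2) - (-2)*4)
= 52
Area = |52|/2 = 26

26


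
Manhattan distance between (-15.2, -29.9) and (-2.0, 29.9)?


|(-15.2)-(-2)| + |(-29.9)-29.9| = 13.2 + 59.8 = 73

73


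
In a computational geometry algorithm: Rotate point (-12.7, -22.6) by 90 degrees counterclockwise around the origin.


90° CCW: (x,y) -> (-y, x)
(-12.7,-22.6) -> (22.6, -12.7)

(22.6, -12.7)


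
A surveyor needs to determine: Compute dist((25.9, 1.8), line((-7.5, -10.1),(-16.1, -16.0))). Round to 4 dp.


|cross product| = 94.72
|line direction| = sqrt(108.77) = 10.4293
Distance = 94.72/sqrt(108.77) = 9.0821

9.0821


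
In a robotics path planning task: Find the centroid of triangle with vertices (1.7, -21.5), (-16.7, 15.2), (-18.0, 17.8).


Centroid = ((x_A+x_B+x_C)/3, (y_A+y_B+y_C)/3)
= ((1.7+(-16.7)+(-18))/3, ((-21.5)+15.2+17.8)/3)
= (-11, 3.8333)

(-11, 3.8333)


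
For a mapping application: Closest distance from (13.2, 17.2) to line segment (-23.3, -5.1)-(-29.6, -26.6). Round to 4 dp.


Project P onto AB: t = 0 (clamped to [0,1])
Closest point on segment: (-23.3, -5.1)
Distance: 42.7731

42.7731


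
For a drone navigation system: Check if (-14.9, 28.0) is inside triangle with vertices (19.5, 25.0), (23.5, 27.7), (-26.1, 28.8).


Cross products: AB x AP = 104.88, BC x BP = 27.36, CA x CP = 6.08
All same sign? yes

Yes, inside


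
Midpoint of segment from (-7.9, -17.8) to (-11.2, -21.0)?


M = (((-7.9)+(-11.2))/2, ((-17.8)+(-21))/2)
= (-9.55, -19.4)

(-9.55, -19.4)


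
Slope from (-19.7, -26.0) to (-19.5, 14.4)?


slope = (y2-y1)/(x2-x1) = (14.4-(-26))/((-19.5)-(-19.7)) = 40.4/0.2 = 202

202


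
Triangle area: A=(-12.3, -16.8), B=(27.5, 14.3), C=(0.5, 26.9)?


Area = |x_A(y_B-y_C) + x_B(y_C-y_A) + x_C(y_A-y_B)|/2
= |154.98 + 1201.75 + (-15.55)|/2
= 1341.18/2 = 670.59

670.59


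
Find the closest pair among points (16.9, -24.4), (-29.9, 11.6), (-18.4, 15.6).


d(P0,P1) = 59.0444, d(P0,P2) = 53.3488, d(P1,P2) = 12.1758
Closest: P1 and P2

Closest pair: (-29.9, 11.6) and (-18.4, 15.6), distance = 12.1758


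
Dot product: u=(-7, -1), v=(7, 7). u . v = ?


u . v = u_x*v_x + u_y*v_y = (-7)*7 + (-1)*7
= (-49) + (-7) = -56

-56


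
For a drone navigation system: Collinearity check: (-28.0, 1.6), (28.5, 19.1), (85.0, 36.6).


Cross product: (28.5-(-28))*(36.6-1.6) - (19.1-1.6)*(85-(-28))
= 0

Yes, collinear


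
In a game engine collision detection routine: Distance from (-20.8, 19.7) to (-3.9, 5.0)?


dx=16.9, dy=-14.7
d^2 = 16.9^2 + (-14.7)^2 = 501.7
d = sqrt(501.7) = 22.3987

22.3987


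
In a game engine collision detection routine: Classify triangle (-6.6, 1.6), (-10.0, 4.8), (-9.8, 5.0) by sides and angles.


Side lengths squared: AB^2=21.8, BC^2=0.08, CA^2=21.8
Sorted: [0.08, 21.8, 21.8]
By sides: Isosceles, By angles: Acute

Isosceles, Acute


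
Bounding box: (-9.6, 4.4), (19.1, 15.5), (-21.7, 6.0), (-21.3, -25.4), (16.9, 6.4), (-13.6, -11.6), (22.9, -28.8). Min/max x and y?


x range: [-21.7, 22.9]
y range: [-28.8, 15.5]
Bounding box: (-21.7,-28.8) to (22.9,15.5)

(-21.7,-28.8) to (22.9,15.5)


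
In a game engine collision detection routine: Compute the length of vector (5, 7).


|u| = sqrt(5^2 + 7^2) = sqrt(74) = 8.6023

8.6023


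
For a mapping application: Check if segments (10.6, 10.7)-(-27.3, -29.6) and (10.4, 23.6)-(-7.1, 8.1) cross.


Cross products: d1=228.85, d2=346.65, d3=-496.97, d4=-614.77
d1*d2 < 0 and d3*d4 < 0? no

No, they don't intersect


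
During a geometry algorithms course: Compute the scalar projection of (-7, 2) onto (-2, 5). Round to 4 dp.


u.v = 24, |v| = sqrt(29) = 5.3852
Scalar projection = u.v / |v| = 24 / sqrt(29) = 4.4567

4.4567


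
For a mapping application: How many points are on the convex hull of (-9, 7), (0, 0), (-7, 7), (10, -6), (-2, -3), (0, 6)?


Convex hull vertices (CCW): (-9, 7), (-2, -3), (10, -6), (0, 6), (-7, 7)
Count = 5

5


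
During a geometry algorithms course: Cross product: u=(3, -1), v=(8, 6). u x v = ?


u x v = u_x*v_y - u_y*v_x = 3*6 - (-1)*8
= 18 - (-8) = 26

26


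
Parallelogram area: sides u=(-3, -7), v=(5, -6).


|u x v| = |(-3)*(-6) - (-7)*5|
= |18 - (-35)| = 53

53


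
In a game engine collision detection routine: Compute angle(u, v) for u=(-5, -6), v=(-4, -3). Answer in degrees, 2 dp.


u.v = 38, |u| = sqrt(61) = 7.8102, |v| = sqrt(25) = 5
cos(theta) = u.v/(|u||v|) = 38/sqrt(1525) = 0.97308
theta = acos(0.97308) = 13.32 degrees

13.32 degrees


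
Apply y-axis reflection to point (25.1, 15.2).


Reflection over y-axis: (x,y) -> (-x,y)
(25.1, 15.2) -> (-25.1, 15.2)

(-25.1, 15.2)


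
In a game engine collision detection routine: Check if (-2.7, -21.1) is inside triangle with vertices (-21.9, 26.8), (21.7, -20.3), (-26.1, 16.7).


Cross products: AB x AP = -1184.12, BC x BP = 941.04, CA x CP = -395.1
All same sign? no

No, outside


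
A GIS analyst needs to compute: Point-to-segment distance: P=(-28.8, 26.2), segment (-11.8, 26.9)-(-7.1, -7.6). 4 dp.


Project P onto AB: t = 0 (clamped to [0,1])
Closest point on segment: (-11.8, 26.9)
Distance: 17.0144

17.0144


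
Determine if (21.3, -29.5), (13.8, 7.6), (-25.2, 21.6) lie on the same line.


Cross product: (13.8-21.3)*(21.6-(-29.5)) - (7.6-(-29.5))*((-25.2)-21.3)
= 1341.9

No, not collinear


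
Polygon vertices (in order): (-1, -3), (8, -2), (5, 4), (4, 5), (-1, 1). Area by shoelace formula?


Shoelace sum: ((-1)*(-2) - 8*(-3)) + (8*4 - 5*(-2)) + (5*5 - 4*4) + (4*1 - (-1)*5) + ((-1)*(-3) - (-1)*1)
= 90
Area = |90|/2 = 45

45


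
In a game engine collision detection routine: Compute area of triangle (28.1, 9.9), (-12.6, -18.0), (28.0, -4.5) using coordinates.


Area = |x_A(y_B-y_C) + x_B(y_C-y_A) + x_C(y_A-y_B)|/2
= |(-379.35) + 181.44 + 781.2|/2
= 583.29/2 = 291.645

291.645


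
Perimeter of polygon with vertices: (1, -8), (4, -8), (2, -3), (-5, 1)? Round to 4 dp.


Sides: (1, -8)->(4, -8): sqrt(9) = 3, (4, -8)->(2, -3): sqrt(29) = 5.385165, (2, -3)->(-5, 1): sqrt(65) = 8.062258, (-5, 1)->(1, -8): sqrt(117) = 10.816654
Sum = 27.264077
Perimeter = 27.2641

27.2641


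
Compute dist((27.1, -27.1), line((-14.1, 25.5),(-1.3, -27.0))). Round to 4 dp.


|cross product| = 1489.72
|line direction| = sqrt(2920.09) = 54.0379
Distance = 1489.72/sqrt(2920.09) = 27.5681

27.5681


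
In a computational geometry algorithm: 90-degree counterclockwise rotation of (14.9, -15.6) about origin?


90° CCW: (x,y) -> (-y, x)
(14.9,-15.6) -> (15.6, 14.9)

(15.6, 14.9)


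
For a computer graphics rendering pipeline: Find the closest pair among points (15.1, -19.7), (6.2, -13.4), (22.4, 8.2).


d(P0,P1) = 10.9041, d(P0,P2) = 28.8392, d(P1,P2) = 27
Closest: P0 and P1

Closest pair: (15.1, -19.7) and (6.2, -13.4), distance = 10.9041


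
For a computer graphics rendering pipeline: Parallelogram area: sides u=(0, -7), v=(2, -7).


|u x v| = |0*(-7) - (-7)*2|
= |0 - (-14)| = 14

14


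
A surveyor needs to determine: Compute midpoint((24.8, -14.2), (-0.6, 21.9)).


M = ((24.8+(-0.6))/2, ((-14.2)+21.9)/2)
= (12.1, 3.85)

(12.1, 3.85)


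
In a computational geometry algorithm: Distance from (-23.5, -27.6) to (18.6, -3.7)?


dx=42.1, dy=23.9
d^2 = 42.1^2 + 23.9^2 = 2343.62
d = sqrt(2343.62) = 48.4109

48.4109


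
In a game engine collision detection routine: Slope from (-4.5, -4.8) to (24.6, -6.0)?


slope = (y2-y1)/(x2-x1) = ((-6)-(-4.8))/(24.6-(-4.5)) = (-1.2)/29.1 = -0.0412

-0.0412


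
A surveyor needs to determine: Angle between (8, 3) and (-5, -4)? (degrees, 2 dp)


u.v = -52, |u| = sqrt(73) = 8.544, |v| = sqrt(41) = 6.4031
cos(theta) = u.v/(|u||v|) = -52/sqrt(2993) = -0.950495
theta = acos(-0.950495) = 161.9 degrees

161.9 degrees


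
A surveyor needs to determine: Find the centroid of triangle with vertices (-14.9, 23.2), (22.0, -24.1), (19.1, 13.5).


Centroid = ((x_A+x_B+x_C)/3, (y_A+y_B+y_C)/3)
= (((-14.9)+22+19.1)/3, (23.2+(-24.1)+13.5)/3)
= (8.7333, 4.2)

(8.7333, 4.2)


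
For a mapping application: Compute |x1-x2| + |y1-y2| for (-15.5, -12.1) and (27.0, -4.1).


|(-15.5)-27| + |(-12.1)-(-4.1)| = 42.5 + 8 = 50.5

50.5


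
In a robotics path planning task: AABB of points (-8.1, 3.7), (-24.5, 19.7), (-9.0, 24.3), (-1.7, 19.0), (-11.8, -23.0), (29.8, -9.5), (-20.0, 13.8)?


x range: [-24.5, 29.8]
y range: [-23, 24.3]
Bounding box: (-24.5,-23) to (29.8,24.3)

(-24.5,-23) to (29.8,24.3)


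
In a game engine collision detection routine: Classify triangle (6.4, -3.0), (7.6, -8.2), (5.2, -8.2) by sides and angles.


Side lengths squared: AB^2=28.48, BC^2=5.76, CA^2=28.48
Sorted: [5.76, 28.48, 28.48]
By sides: Isosceles, By angles: Acute

Isosceles, Acute


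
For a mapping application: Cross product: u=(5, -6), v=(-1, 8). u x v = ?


u x v = u_x*v_y - u_y*v_x = 5*8 - (-6)*(-1)
= 40 - 6 = 34

34


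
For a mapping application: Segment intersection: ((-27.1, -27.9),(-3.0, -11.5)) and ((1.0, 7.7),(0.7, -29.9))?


Cross products: d1=-1045.88, d2=-144.64, d3=397.12, d4=-504.12
d1*d2 < 0 and d3*d4 < 0? no

No, they don't intersect


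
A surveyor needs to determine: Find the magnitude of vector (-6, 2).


|u| = sqrt((-6)^2 + 2^2) = sqrt(40) = 6.3246

6.3246


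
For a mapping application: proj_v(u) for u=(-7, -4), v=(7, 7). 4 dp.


u.v = -77, |v| = sqrt(98) = 9.8995
Scalar projection = u.v / |v| = -77 / sqrt(98) = -7.7782

-7.7782


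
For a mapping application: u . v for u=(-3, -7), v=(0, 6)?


u . v = u_x*v_x + u_y*v_y = (-3)*0 + (-7)*6
= 0 + (-42) = -42

-42


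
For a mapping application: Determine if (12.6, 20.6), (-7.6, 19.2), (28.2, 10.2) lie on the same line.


Cross product: ((-7.6)-12.6)*(10.2-20.6) - (19.2-20.6)*(28.2-12.6)
= 231.92

No, not collinear


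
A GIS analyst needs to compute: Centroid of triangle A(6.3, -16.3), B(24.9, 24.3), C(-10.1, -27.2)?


Centroid = ((x_A+x_B+x_C)/3, (y_A+y_B+y_C)/3)
= ((6.3+24.9+(-10.1))/3, ((-16.3)+24.3+(-27.2))/3)
= (7.0333, -6.4)

(7.0333, -6.4)


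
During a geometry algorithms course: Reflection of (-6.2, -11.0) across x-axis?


Reflection over x-axis: (x,y) -> (x,-y)
(-6.2, -11) -> (-6.2, 11)

(-6.2, 11)


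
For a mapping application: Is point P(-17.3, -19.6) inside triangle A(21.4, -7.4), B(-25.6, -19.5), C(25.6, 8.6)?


Cross products: AB x AP = 105.13, BC x BP = -238.35, CA x CP = -567.96
All same sign? no

No, outside


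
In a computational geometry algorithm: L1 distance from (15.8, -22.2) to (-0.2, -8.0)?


|15.8-(-0.2)| + |(-22.2)-(-8)| = 16 + 14.2 = 30.2

30.2


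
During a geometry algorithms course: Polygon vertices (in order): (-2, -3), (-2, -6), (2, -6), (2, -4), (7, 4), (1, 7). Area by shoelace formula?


Shoelace sum: ((-2)*(-6) - (-2)*(-3)) + ((-2)*(-6) - 2*(-6)) + (2*(-4) - 2*(-6)) + (2*4 - 7*(-4)) + (7*7 - 1*4) + (1*(-3) - (-2)*7)
= 126
Area = |126|/2 = 63

63


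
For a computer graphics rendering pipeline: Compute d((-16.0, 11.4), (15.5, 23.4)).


dx=31.5, dy=12
d^2 = 31.5^2 + 12^2 = 1136.25
d = sqrt(1136.25) = 33.7083

33.7083


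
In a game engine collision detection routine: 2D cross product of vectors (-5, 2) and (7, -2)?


u x v = u_x*v_y - u_y*v_x = (-5)*(-2) - 2*7
= 10 - 14 = -4

-4


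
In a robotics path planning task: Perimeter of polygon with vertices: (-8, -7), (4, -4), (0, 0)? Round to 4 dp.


Sides: (-8, -7)->(4, -4): sqrt(153) = 12.369317, (4, -4)->(0, 0): sqrt(32) = 5.656854, (0, 0)->(-8, -7): sqrt(113) = 10.630146
Sum = 28.656317
Perimeter = 28.6563

28.6563


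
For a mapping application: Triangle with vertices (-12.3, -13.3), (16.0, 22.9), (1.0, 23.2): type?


Side lengths squared: AB^2=2111.33, BC^2=225.09, CA^2=1509.14
Sorted: [225.09, 1509.14, 2111.33]
By sides: Scalene, By angles: Obtuse

Scalene, Obtuse


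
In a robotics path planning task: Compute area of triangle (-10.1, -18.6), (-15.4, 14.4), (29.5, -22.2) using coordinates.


Area = |x_A(y_B-y_C) + x_B(y_C-y_A) + x_C(y_A-y_B)|/2
= |(-369.66) + 55.44 + (-973.5)|/2
= 1287.72/2 = 643.86

643.86


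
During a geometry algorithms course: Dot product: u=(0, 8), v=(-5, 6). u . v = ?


u . v = u_x*v_x + u_y*v_y = 0*(-5) + 8*6
= 0 + 48 = 48

48


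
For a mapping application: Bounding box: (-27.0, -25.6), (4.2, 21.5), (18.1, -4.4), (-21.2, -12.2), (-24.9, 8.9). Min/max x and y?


x range: [-27, 18.1]
y range: [-25.6, 21.5]
Bounding box: (-27,-25.6) to (18.1,21.5)

(-27,-25.6) to (18.1,21.5)


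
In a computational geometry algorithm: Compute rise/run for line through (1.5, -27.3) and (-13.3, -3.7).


slope = (y2-y1)/(x2-x1) = ((-3.7)-(-27.3))/((-13.3)-1.5) = 23.6/(-14.8) = -1.5946

-1.5946


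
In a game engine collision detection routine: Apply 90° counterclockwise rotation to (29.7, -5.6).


90° CCW: (x,y) -> (-y, x)
(29.7,-5.6) -> (5.6, 29.7)

(5.6, 29.7)


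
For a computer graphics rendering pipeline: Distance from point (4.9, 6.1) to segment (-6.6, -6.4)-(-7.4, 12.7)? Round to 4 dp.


Project P onto AB: t = 0.6281 (clamped to [0,1])
Closest point on segment: (-7.1025, 5.5973)
Distance: 12.013

12.013


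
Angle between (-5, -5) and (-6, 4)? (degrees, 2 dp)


u.v = 10, |u| = sqrt(50) = 7.0711, |v| = sqrt(52) = 7.2111
cos(theta) = u.v/(|u||v|) = 10/sqrt(2600) = 0.196116
theta = acos(0.196116) = 78.69 degrees

78.69 degrees


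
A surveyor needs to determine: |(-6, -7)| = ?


|u| = sqrt((-6)^2 + (-7)^2) = sqrt(85) = 9.2195

9.2195


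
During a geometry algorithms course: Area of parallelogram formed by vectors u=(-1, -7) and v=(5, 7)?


|u x v| = |(-1)*7 - (-7)*5|
= |(-7) - (-35)| = 28

28


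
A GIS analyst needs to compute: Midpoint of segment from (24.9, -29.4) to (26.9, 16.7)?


M = ((24.9+26.9)/2, ((-29.4)+16.7)/2)
= (25.9, -6.35)

(25.9, -6.35)


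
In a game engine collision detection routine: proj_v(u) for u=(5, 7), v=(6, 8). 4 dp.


u.v = 86, |v| = sqrt(100) = 10
Scalar projection = u.v / |v| = 86 / sqrt(100) = 8.6

8.6


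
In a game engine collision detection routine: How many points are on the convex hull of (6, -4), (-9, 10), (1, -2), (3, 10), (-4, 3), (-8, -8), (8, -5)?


Convex hull vertices (CCW): (-9, 10), (-8, -8), (8, -5), (3, 10)
Count = 4

4


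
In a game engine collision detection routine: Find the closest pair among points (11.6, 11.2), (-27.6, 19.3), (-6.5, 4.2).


d(P0,P1) = 40.0281, d(P0,P2) = 19.4064, d(P1,P2) = 25.9465
Closest: P0 and P2

Closest pair: (11.6, 11.2) and (-6.5, 4.2), distance = 19.4064


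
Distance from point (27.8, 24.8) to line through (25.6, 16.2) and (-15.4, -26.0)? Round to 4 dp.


|cross product| = 259.76
|line direction| = sqrt(3461.84) = 58.8374
Distance = 259.76/sqrt(3461.84) = 4.4149

4.4149


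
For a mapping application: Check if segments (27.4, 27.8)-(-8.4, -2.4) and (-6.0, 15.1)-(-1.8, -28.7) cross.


Cross products: d1=1516.26, d2=-178.62, d3=-554.02, d4=1140.86
d1*d2 < 0 and d3*d4 < 0? yes

Yes, they intersect


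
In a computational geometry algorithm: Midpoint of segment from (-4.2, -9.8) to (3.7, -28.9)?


M = (((-4.2)+3.7)/2, ((-9.8)+(-28.9))/2)
= (-0.25, -19.35)

(-0.25, -19.35)


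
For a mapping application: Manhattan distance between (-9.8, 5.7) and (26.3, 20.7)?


|(-9.8)-26.3| + |5.7-20.7| = 36.1 + 15 = 51.1

51.1


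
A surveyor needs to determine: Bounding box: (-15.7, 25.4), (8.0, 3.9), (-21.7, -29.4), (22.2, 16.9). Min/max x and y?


x range: [-21.7, 22.2]
y range: [-29.4, 25.4]
Bounding box: (-21.7,-29.4) to (22.2,25.4)

(-21.7,-29.4) to (22.2,25.4)


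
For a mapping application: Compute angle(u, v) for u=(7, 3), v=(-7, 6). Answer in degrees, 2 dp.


u.v = -31, |u| = sqrt(58) = 7.6158, |v| = sqrt(85) = 9.2195
cos(theta) = u.v/(|u||v|) = -31/sqrt(4930) = -0.441508
theta = acos(-0.441508) = 116.2 degrees

116.2 degrees


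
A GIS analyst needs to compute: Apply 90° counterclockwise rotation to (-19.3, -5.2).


90° CCW: (x,y) -> (-y, x)
(-19.3,-5.2) -> (5.2, -19.3)

(5.2, -19.3)


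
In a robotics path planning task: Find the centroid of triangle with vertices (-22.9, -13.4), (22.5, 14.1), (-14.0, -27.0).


Centroid = ((x_A+x_B+x_C)/3, (y_A+y_B+y_C)/3)
= (((-22.9)+22.5+(-14))/3, ((-13.4)+14.1+(-27))/3)
= (-4.8, -8.7667)

(-4.8, -8.7667)


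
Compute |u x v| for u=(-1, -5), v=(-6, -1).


|u x v| = |(-1)*(-1) - (-5)*(-6)|
= |1 - 30| = 29

29


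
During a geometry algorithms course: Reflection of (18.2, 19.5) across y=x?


Reflection over y=x: (x,y) -> (y,x)
(18.2, 19.5) -> (19.5, 18.2)

(19.5, 18.2)


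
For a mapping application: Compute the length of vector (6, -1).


|u| = sqrt(6^2 + (-1)^2) = sqrt(37) = 6.0828

6.0828


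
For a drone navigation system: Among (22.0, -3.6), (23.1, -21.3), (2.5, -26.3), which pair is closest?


d(P0,P1) = 17.7341, d(P0,P2) = 29.9256, d(P1,P2) = 21.1981
Closest: P0 and P1

Closest pair: (22.0, -3.6) and (23.1, -21.3), distance = 17.7341


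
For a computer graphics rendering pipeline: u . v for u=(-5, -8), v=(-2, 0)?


u . v = u_x*v_x + u_y*v_y = (-5)*(-2) + (-8)*0
= 10 + 0 = 10

10


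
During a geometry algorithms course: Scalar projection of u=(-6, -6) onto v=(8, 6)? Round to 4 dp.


u.v = -84, |v| = sqrt(100) = 10
Scalar projection = u.v / |v| = -84 / sqrt(100) = -8.4

-8.4


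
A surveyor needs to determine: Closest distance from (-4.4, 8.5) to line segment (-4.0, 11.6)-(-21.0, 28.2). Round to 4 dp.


Project P onto AB: t = 0 (clamped to [0,1])
Closest point on segment: (-4, 11.6)
Distance: 3.1257

3.1257


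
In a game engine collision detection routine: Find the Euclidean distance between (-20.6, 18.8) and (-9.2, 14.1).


dx=11.4, dy=-4.7
d^2 = 11.4^2 + (-4.7)^2 = 152.05
d = sqrt(152.05) = 12.3309

12.3309


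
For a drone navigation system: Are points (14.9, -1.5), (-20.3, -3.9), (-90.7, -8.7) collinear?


Cross product: ((-20.3)-14.9)*((-8.7)-(-1.5)) - ((-3.9)-(-1.5))*((-90.7)-14.9)
= 0

Yes, collinear


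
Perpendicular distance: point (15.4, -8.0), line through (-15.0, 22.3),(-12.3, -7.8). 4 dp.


|cross product| = 833.23
|line direction| = sqrt(913.3) = 30.2209
Distance = 833.23/sqrt(913.3) = 27.5714

27.5714


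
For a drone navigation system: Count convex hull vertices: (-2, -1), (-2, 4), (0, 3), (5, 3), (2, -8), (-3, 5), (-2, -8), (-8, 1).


Convex hull vertices (CCW): (-8, 1), (-2, -8), (2, -8), (5, 3), (-3, 5)
Count = 5

5


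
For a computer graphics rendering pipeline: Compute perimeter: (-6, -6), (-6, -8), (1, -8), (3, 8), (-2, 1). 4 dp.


Sides: (-6, -6)->(-6, -8): sqrt(4) = 2, (-6, -8)->(1, -8): sqrt(49) = 7, (1, -8)->(3, 8): sqrt(260) = 16.124515, (3, 8)->(-2, 1): sqrt(74) = 8.602325, (-2, 1)->(-6, -6): sqrt(65) = 8.062258
Sum = 41.789098
Perimeter = 41.7891

41.7891


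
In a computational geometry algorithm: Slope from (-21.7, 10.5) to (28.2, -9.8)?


slope = (y2-y1)/(x2-x1) = ((-9.8)-10.5)/(28.2-(-21.7)) = (-20.3)/49.9 = -0.4068

-0.4068


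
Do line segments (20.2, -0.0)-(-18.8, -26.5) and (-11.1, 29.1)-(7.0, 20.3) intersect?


Cross products: d1=-251.27, d2=-1074.12, d3=-1964.35, d4=-1141.5
d1*d2 < 0 and d3*d4 < 0? no

No, they don't intersect


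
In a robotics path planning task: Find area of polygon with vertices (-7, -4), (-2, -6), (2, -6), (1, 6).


Shoelace sum: ((-7)*(-6) - (-2)*(-4)) + ((-2)*(-6) - 2*(-6)) + (2*6 - 1*(-6)) + (1*(-4) - (-7)*6)
= 114
Area = |114|/2 = 57

57


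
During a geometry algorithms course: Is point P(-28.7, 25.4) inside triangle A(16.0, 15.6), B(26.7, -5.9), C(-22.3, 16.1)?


Cross products: AB x AP = -856.19, BC x BP = -314.9, CA x CP = 352.99
All same sign? no

No, outside


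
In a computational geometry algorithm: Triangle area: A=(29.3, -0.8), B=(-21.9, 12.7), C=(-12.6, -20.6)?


Area = |x_A(y_B-y_C) + x_B(y_C-y_A) + x_C(y_A-y_B)|/2
= |975.69 + 433.62 + 170.1|/2
= 1579.41/2 = 789.705

789.705


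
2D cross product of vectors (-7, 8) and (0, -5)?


u x v = u_x*v_y - u_y*v_x = (-7)*(-5) - 8*0
= 35 - 0 = 35

35


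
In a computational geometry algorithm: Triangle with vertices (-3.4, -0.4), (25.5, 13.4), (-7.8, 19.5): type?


Side lengths squared: AB^2=1025.65, BC^2=1146.1, CA^2=415.37
Sorted: [415.37, 1025.65, 1146.1]
By sides: Scalene, By angles: Acute

Scalene, Acute


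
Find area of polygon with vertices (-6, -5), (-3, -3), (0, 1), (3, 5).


Shoelace sum: ((-6)*(-3) - (-3)*(-5)) + ((-3)*1 - 0*(-3)) + (0*5 - 3*1) + (3*(-5) - (-6)*5)
= 12
Area = |12|/2 = 6

6


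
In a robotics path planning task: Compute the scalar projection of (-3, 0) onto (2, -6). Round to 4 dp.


u.v = -6, |v| = sqrt(40) = 6.3246
Scalar projection = u.v / |v| = -6 / sqrt(40) = -0.9487

-0.9487


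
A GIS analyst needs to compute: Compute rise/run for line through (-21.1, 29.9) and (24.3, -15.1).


slope = (y2-y1)/(x2-x1) = ((-15.1)-29.9)/(24.3-(-21.1)) = (-45)/45.4 = -0.9912

-0.9912


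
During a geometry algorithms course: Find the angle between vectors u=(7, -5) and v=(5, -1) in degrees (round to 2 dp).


u.v = 40, |u| = sqrt(74) = 8.6023, |v| = sqrt(26) = 5.099
cos(theta) = u.v/(|u||v|) = 40/sqrt(1924) = 0.911922
theta = acos(0.911922) = 24.23 degrees

24.23 degrees


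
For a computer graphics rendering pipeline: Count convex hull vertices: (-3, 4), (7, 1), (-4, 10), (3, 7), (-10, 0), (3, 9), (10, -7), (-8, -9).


Convex hull vertices (CCW): (-10, 0), (-8, -9), (10, -7), (7, 1), (3, 9), (-4, 10)
Count = 6

6


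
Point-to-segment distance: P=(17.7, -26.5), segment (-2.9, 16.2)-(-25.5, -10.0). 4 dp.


Project P onto AB: t = 0.5456 (clamped to [0,1])
Closest point on segment: (-15.2303, 1.9055)
Distance: 43.4889

43.4889


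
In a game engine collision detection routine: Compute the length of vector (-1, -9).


|u| = sqrt((-1)^2 + (-9)^2) = sqrt(82) = 9.0554

9.0554


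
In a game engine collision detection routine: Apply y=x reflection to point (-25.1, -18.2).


Reflection over y=x: (x,y) -> (y,x)
(-25.1, -18.2) -> (-18.2, -25.1)

(-18.2, -25.1)


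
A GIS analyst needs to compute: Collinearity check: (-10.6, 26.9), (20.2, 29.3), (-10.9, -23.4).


Cross product: (20.2-(-10.6))*((-23.4)-26.9) - (29.3-26.9)*((-10.9)-(-10.6))
= -1548.52

No, not collinear


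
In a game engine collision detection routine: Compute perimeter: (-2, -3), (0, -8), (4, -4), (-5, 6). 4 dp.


Sides: (-2, -3)->(0, -8): sqrt(29) = 5.385165, (0, -8)->(4, -4): sqrt(32) = 5.656854, (4, -4)->(-5, 6): sqrt(181) = 13.453624, (-5, 6)->(-2, -3): sqrt(90) = 9.486833
Sum = 33.982476
Perimeter = 33.9825

33.9825


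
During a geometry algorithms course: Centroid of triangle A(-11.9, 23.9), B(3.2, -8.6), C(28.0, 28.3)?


Centroid = ((x_A+x_B+x_C)/3, (y_A+y_B+y_C)/3)
= (((-11.9)+3.2+28)/3, (23.9+(-8.6)+28.3)/3)
= (6.4333, 14.5333)

(6.4333, 14.5333)


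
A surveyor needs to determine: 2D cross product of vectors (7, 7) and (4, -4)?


u x v = u_x*v_y - u_y*v_x = 7*(-4) - 7*4
= (-28) - 28 = -56

-56


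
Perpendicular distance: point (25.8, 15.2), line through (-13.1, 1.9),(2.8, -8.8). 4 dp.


|cross product| = 627.7
|line direction| = sqrt(367.3) = 19.1651
Distance = 627.7/sqrt(367.3) = 32.7523

32.7523


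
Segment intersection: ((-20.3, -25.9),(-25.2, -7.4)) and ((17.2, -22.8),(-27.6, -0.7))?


Cross products: d1=967.63, d2=247.12, d3=-708.94, d4=11.57
d1*d2 < 0 and d3*d4 < 0? no

No, they don't intersect


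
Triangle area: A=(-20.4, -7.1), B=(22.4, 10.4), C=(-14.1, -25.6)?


Area = |x_A(y_B-y_C) + x_B(y_C-y_A) + x_C(y_A-y_B)|/2
= |(-734.4) + (-414.4) + 246.75|/2
= 902.05/2 = 451.025

451.025


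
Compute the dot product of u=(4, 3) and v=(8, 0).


u . v = u_x*v_x + u_y*v_y = 4*8 + 3*0
= 32 + 0 = 32

32


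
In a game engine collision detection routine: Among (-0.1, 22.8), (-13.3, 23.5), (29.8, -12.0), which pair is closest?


d(P0,P1) = 13.2185, d(P0,P2) = 45.8808, d(P1,P2) = 55.8378
Closest: P0 and P1

Closest pair: (-0.1, 22.8) and (-13.3, 23.5), distance = 13.2185


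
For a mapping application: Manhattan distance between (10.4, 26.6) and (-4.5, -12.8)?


|10.4-(-4.5)| + |26.6-(-12.8)| = 14.9 + 39.4 = 54.3

54.3


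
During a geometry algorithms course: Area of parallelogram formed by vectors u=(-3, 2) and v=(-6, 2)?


|u x v| = |(-3)*2 - 2*(-6)|
= |(-6) - (-12)| = 6

6


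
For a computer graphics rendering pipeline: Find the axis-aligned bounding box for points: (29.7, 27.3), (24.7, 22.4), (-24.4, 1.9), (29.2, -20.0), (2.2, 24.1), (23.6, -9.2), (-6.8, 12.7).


x range: [-24.4, 29.7]
y range: [-20, 27.3]
Bounding box: (-24.4,-20) to (29.7,27.3)

(-24.4,-20) to (29.7,27.3)


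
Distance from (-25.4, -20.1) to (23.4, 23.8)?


dx=48.8, dy=43.9
d^2 = 48.8^2 + 43.9^2 = 4308.65
d = sqrt(4308.65) = 65.6403

65.6403


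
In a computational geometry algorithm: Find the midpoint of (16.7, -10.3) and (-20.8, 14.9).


M = ((16.7+(-20.8))/2, ((-10.3)+14.9)/2)
= (-2.05, 2.3)

(-2.05, 2.3)


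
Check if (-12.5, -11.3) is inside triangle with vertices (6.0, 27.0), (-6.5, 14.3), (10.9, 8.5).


Cross products: AB x AP = 243.8, BC x BP = -480.24, CA x CP = 529.92
All same sign? no

No, outside


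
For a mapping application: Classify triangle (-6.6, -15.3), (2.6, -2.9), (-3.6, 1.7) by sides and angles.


Side lengths squared: AB^2=238.4, BC^2=59.6, CA^2=298
Sorted: [59.6, 238.4, 298]
By sides: Scalene, By angles: Right

Scalene, Right


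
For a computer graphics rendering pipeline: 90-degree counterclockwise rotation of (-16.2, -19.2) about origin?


90° CCW: (x,y) -> (-y, x)
(-16.2,-19.2) -> (19.2, -16.2)

(19.2, -16.2)


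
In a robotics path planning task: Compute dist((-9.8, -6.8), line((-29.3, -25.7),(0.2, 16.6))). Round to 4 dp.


|cross product| = 267.3
|line direction| = sqrt(2659.54) = 51.5707
Distance = 267.3/sqrt(2659.54) = 5.1832

5.1832


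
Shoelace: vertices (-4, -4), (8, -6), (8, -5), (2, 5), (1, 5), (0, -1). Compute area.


Shoelace sum: ((-4)*(-6) - 8*(-4)) + (8*(-5) - 8*(-6)) + (8*5 - 2*(-5)) + (2*5 - 1*5) + (1*(-1) - 0*5) + (0*(-4) - (-4)*(-1))
= 114
Area = |114|/2 = 57

57


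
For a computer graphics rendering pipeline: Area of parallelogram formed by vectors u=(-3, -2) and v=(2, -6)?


|u x v| = |(-3)*(-6) - (-2)*2|
= |18 - (-4)| = 22

22


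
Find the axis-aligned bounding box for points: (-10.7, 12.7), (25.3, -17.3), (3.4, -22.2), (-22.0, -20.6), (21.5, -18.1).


x range: [-22, 25.3]
y range: [-22.2, 12.7]
Bounding box: (-22,-22.2) to (25.3,12.7)

(-22,-22.2) to (25.3,12.7)


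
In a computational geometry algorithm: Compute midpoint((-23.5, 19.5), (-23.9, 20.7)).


M = (((-23.5)+(-23.9))/2, (19.5+20.7)/2)
= (-23.7, 20.1)

(-23.7, 20.1)


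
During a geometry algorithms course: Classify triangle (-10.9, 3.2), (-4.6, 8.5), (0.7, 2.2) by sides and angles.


Side lengths squared: AB^2=67.78, BC^2=67.78, CA^2=135.56
Sorted: [67.78, 67.78, 135.56]
By sides: Isosceles, By angles: Right

Isosceles, Right


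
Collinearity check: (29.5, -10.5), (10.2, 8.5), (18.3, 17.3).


Cross product: (10.2-29.5)*(17.3-(-10.5)) - (8.5-(-10.5))*(18.3-29.5)
= -323.74

No, not collinear


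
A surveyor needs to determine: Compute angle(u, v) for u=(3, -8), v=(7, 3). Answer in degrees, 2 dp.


u.v = -3, |u| = sqrt(73) = 8.544, |v| = sqrt(58) = 7.6158
cos(theta) = u.v/(|u||v|) = -3/sqrt(4234) = -0.046105
theta = acos(-0.046105) = 92.64 degrees

92.64 degrees


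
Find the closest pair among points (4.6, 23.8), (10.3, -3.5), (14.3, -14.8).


d(P0,P1) = 27.8887, d(P0,P2) = 39.8001, d(P1,P2) = 11.9871
Closest: P1 and P2

Closest pair: (10.3, -3.5) and (14.3, -14.8), distance = 11.9871


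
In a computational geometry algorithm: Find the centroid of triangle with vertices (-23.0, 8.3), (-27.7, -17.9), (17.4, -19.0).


Centroid = ((x_A+x_B+x_C)/3, (y_A+y_B+y_C)/3)
= (((-23)+(-27.7)+17.4)/3, (8.3+(-17.9)+(-19))/3)
= (-11.1, -9.5333)

(-11.1, -9.5333)


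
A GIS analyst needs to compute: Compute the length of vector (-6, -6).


|u| = sqrt((-6)^2 + (-6)^2) = sqrt(72) = 8.4853

8.4853


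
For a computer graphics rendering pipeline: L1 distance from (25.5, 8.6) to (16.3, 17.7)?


|25.5-16.3| + |8.6-17.7| = 9.2 + 9.1 = 18.3

18.3


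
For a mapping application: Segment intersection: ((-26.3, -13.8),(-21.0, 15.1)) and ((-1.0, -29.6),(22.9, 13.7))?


Cross products: d1=1473.11, d2=1934.33, d3=-814.91, d4=-1276.13
d1*d2 < 0 and d3*d4 < 0? no

No, they don't intersect


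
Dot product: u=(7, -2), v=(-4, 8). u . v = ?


u . v = u_x*v_x + u_y*v_y = 7*(-4) + (-2)*8
= (-28) + (-16) = -44

-44


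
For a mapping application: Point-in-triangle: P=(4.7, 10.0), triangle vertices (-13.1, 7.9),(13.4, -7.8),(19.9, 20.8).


Cross products: AB x AP = 335.11, BC x BP = 364.52, CA x CP = 160.32
All same sign? yes

Yes, inside


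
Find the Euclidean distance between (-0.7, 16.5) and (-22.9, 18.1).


dx=-22.2, dy=1.6
d^2 = (-22.2)^2 + 1.6^2 = 495.4
d = sqrt(495.4) = 22.2576

22.2576


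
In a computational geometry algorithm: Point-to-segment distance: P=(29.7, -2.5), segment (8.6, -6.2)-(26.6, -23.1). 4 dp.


Project P onto AB: t = 0.5204 (clamped to [0,1])
Closest point on segment: (17.9681, -14.9956)
Distance: 17.1399

17.1399


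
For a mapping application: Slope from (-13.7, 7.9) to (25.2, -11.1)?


slope = (y2-y1)/(x2-x1) = ((-11.1)-7.9)/(25.2-(-13.7)) = (-19)/38.9 = -0.4884

-0.4884


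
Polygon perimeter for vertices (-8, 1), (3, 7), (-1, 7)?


Sides: (-8, 1)->(3, 7): sqrt(157) = 12.529964, (3, 7)->(-1, 7): sqrt(16) = 4, (-1, 7)->(-8, 1): sqrt(85) = 9.219544
Sum = 25.749508
Perimeter = 25.7495

25.7495


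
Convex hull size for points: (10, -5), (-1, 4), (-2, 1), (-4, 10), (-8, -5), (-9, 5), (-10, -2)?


Convex hull vertices (CCW): (-10, -2), (-8, -5), (10, -5), (-4, 10), (-9, 5)
Count = 5

5


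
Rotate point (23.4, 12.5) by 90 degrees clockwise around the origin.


90° CW: (x,y) -> (y, -x)
(23.4,12.5) -> (12.5, -23.4)

(12.5, -23.4)


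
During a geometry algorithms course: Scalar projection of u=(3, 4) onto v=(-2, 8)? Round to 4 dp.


u.v = 26, |v| = sqrt(68) = 8.2462
Scalar projection = u.v / |v| = 26 / sqrt(68) = 3.153

3.153


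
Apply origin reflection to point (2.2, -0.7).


Reflection over origin: (x,y) -> (-x,-y)
(2.2, -0.7) -> (-2.2, 0.7)

(-2.2, 0.7)


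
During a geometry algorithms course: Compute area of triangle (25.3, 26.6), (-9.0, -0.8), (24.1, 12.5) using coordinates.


Area = |x_A(y_B-y_C) + x_B(y_C-y_A) + x_C(y_A-y_B)|/2
= |(-336.49) + 126.9 + 660.34|/2
= 450.75/2 = 225.375

225.375


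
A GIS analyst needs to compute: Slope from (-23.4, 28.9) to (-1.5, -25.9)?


slope = (y2-y1)/(x2-x1) = ((-25.9)-28.9)/((-1.5)-(-23.4)) = (-54.8)/21.9 = -2.5023

-2.5023


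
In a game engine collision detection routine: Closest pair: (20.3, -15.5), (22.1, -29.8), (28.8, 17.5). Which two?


d(P0,P1) = 14.4128, d(P0,P2) = 34.0771, d(P1,P2) = 47.7722
Closest: P0 and P1

Closest pair: (20.3, -15.5) and (22.1, -29.8), distance = 14.4128


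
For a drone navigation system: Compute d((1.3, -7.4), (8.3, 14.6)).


dx=7, dy=22
d^2 = 7^2 + 22^2 = 533
d = sqrt(533) = 23.0868

23.0868


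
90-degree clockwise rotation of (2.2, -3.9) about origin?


90° CW: (x,y) -> (y, -x)
(2.2,-3.9) -> (-3.9, -2.2)

(-3.9, -2.2)


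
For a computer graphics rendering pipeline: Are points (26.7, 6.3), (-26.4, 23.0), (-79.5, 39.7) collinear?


Cross product: ((-26.4)-26.7)*(39.7-6.3) - (23-6.3)*((-79.5)-26.7)
= 0

Yes, collinear


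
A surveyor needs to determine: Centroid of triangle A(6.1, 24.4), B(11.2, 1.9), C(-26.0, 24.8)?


Centroid = ((x_A+x_B+x_C)/3, (y_A+y_B+y_C)/3)
= ((6.1+11.2+(-26))/3, (24.4+1.9+24.8)/3)
= (-2.9, 17.0333)

(-2.9, 17.0333)


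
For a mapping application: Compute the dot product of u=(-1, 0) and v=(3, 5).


u . v = u_x*v_x + u_y*v_y = (-1)*3 + 0*5
= (-3) + 0 = -3

-3


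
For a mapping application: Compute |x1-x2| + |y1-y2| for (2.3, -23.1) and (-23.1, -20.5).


|2.3-(-23.1)| + |(-23.1)-(-20.5)| = 25.4 + 2.6 = 28

28


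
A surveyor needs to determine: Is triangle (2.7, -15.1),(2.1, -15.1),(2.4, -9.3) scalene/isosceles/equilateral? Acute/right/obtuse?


Side lengths squared: AB^2=0.36, BC^2=33.73, CA^2=33.73
Sorted: [0.36, 33.73, 33.73]
By sides: Isosceles, By angles: Acute

Isosceles, Acute


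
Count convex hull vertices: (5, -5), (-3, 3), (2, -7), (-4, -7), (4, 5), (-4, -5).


Convex hull vertices (CCW): (-4, -7), (2, -7), (5, -5), (4, 5), (-3, 3), (-4, -5)
Count = 6

6


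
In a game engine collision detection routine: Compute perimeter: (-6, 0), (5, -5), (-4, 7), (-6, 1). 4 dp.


Sides: (-6, 0)->(5, -5): sqrt(146) = 12.083046, (5, -5)->(-4, 7): sqrt(225) = 15, (-4, 7)->(-6, 1): sqrt(40) = 6.324555, (-6, 1)->(-6, 0): sqrt(1) = 1
Sum = 34.407601
Perimeter = 34.4076

34.4076


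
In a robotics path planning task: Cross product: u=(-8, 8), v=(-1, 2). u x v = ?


u x v = u_x*v_y - u_y*v_x = (-8)*2 - 8*(-1)
= (-16) - (-8) = -8

-8


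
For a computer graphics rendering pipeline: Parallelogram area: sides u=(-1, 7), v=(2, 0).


|u x v| = |(-1)*0 - 7*2|
= |0 - 14| = 14

14


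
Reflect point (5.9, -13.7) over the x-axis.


Reflection over x-axis: (x,y) -> (x,-y)
(5.9, -13.7) -> (5.9, 13.7)

(5.9, 13.7)
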